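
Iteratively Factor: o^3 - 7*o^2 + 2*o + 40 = (o - 5)*(o^2 - 2*o - 8) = (o - 5)*(o + 2)*(o - 4)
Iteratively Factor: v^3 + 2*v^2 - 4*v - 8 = (v + 2)*(v^2 - 4) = (v - 2)*(v + 2)*(v + 2)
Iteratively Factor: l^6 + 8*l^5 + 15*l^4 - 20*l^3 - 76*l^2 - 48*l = (l + 3)*(l^5 + 5*l^4 - 20*l^2 - 16*l) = (l + 2)*(l + 3)*(l^4 + 3*l^3 - 6*l^2 - 8*l) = (l + 1)*(l + 2)*(l + 3)*(l^3 + 2*l^2 - 8*l) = (l - 2)*(l + 1)*(l + 2)*(l + 3)*(l^2 + 4*l) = (l - 2)*(l + 1)*(l + 2)*(l + 3)*(l + 4)*(l)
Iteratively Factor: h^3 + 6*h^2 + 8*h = (h + 2)*(h^2 + 4*h) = h*(h + 2)*(h + 4)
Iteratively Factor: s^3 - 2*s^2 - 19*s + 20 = (s + 4)*(s^2 - 6*s + 5) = (s - 5)*(s + 4)*(s - 1)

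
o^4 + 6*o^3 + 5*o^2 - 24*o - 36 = (o - 2)*(o + 2)*(o + 3)^2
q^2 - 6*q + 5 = (q - 5)*(q - 1)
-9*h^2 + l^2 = (-3*h + l)*(3*h + l)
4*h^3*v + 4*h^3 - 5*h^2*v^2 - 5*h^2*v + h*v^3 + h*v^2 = (-4*h + v)*(-h + v)*(h*v + h)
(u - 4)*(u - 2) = u^2 - 6*u + 8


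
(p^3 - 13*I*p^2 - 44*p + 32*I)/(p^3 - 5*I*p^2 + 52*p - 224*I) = (p - I)/(p + 7*I)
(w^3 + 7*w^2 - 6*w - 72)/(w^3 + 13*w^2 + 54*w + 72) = (w - 3)/(w + 3)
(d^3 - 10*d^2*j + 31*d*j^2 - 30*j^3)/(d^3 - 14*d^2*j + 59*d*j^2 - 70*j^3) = (d - 3*j)/(d - 7*j)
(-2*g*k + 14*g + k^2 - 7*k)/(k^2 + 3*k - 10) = (-2*g*k + 14*g + k^2 - 7*k)/(k^2 + 3*k - 10)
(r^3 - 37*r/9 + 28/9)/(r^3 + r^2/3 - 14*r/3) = (3*r^2 - 7*r + 4)/(3*r*(r - 2))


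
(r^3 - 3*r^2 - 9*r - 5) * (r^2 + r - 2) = r^5 - 2*r^4 - 14*r^3 - 8*r^2 + 13*r + 10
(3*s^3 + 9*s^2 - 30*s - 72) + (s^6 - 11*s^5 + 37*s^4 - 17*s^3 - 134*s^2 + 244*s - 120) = s^6 - 11*s^5 + 37*s^4 - 14*s^3 - 125*s^2 + 214*s - 192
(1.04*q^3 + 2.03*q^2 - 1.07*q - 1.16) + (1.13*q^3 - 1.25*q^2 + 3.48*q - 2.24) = 2.17*q^3 + 0.78*q^2 + 2.41*q - 3.4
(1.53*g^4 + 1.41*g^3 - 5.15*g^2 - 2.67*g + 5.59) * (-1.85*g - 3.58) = -2.8305*g^5 - 8.0859*g^4 + 4.4797*g^3 + 23.3765*g^2 - 0.7829*g - 20.0122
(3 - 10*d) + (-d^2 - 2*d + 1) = -d^2 - 12*d + 4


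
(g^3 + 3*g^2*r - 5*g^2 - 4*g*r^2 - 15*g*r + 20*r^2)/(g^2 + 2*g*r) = (g^3 + 3*g^2*r - 5*g^2 - 4*g*r^2 - 15*g*r + 20*r^2)/(g*(g + 2*r))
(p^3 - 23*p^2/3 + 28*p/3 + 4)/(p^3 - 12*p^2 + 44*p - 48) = (p + 1/3)/(p - 4)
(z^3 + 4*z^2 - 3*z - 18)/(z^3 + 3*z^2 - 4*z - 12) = (z + 3)/(z + 2)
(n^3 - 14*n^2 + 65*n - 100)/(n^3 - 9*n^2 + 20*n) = (n - 5)/n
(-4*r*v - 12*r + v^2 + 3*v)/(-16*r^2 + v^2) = (v + 3)/(4*r + v)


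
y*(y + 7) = y^2 + 7*y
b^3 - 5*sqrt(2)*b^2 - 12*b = b*(b - 6*sqrt(2))*(b + sqrt(2))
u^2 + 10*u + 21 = (u + 3)*(u + 7)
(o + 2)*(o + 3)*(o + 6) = o^3 + 11*o^2 + 36*o + 36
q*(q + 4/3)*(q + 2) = q^3 + 10*q^2/3 + 8*q/3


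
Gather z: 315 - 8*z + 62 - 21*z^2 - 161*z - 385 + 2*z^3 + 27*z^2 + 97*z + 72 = 2*z^3 + 6*z^2 - 72*z + 64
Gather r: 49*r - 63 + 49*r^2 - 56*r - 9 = 49*r^2 - 7*r - 72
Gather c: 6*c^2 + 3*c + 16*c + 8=6*c^2 + 19*c + 8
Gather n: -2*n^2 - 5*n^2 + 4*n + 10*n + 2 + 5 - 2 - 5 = -7*n^2 + 14*n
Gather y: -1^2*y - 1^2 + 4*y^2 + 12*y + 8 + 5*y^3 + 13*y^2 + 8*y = 5*y^3 + 17*y^2 + 19*y + 7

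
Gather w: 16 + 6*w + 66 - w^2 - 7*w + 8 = -w^2 - w + 90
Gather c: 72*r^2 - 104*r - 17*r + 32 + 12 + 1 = 72*r^2 - 121*r + 45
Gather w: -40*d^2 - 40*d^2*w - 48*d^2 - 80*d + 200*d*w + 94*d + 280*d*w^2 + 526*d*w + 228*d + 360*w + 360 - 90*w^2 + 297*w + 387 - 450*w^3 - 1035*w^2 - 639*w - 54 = -88*d^2 + 242*d - 450*w^3 + w^2*(280*d - 1125) + w*(-40*d^2 + 726*d + 18) + 693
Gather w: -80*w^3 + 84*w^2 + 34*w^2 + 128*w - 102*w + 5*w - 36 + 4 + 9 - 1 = -80*w^3 + 118*w^2 + 31*w - 24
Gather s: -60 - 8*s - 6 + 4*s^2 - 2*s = 4*s^2 - 10*s - 66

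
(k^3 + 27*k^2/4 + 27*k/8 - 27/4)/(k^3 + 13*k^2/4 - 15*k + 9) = (k + 3/2)/(k - 2)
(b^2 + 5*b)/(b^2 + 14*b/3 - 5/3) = 3*b/(3*b - 1)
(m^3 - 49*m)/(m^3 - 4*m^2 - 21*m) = (m + 7)/(m + 3)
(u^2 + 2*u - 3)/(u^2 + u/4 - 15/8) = 8*(u^2 + 2*u - 3)/(8*u^2 + 2*u - 15)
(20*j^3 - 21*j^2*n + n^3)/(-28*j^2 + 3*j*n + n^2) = (-5*j^2 + 4*j*n + n^2)/(7*j + n)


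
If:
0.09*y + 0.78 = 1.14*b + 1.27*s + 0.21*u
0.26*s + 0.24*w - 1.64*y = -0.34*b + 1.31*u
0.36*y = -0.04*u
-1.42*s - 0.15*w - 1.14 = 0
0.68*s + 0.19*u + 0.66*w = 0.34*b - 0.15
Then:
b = 1.64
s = -0.95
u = 0.58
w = 1.43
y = -0.06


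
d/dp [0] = 0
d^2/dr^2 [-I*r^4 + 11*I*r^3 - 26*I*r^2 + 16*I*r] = I*(-12*r^2 + 66*r - 52)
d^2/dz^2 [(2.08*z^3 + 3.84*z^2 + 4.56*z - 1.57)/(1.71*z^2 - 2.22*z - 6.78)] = (-7.105427357601e-15*z^5 + 3.5527136788005e-15*z^4 + 124.55496*z^3 + 427.420098*z^2 + 926.652204*z + 163.887012)/(5.000211*z^6 - 19.474506*z^5 - 34.193502*z^4 + 143.488368*z^3 + 135.574236*z^2 - 306.149544*z - 311.665752)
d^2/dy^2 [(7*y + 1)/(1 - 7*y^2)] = 14*(-28*y^2*(7*y + 1) + (21*y + 1)*(7*y^2 - 1))/(7*y^2 - 1)^3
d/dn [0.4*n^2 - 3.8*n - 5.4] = 0.8*n - 3.8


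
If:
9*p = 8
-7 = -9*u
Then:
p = 8/9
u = 7/9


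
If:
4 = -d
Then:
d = -4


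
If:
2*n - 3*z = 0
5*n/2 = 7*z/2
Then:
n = 0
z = 0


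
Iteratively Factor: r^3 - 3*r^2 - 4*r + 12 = (r - 3)*(r^2 - 4) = (r - 3)*(r - 2)*(r + 2)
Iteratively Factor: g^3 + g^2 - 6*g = (g)*(g^2 + g - 6) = g*(g + 3)*(g - 2)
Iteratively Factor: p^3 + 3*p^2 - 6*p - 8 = (p + 1)*(p^2 + 2*p - 8) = (p - 2)*(p + 1)*(p + 4)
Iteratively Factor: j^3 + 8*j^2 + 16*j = (j + 4)*(j^2 + 4*j) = j*(j + 4)*(j + 4)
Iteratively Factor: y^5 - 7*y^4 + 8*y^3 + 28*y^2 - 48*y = (y + 2)*(y^4 - 9*y^3 + 26*y^2 - 24*y) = (y - 4)*(y + 2)*(y^3 - 5*y^2 + 6*y) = y*(y - 4)*(y + 2)*(y^2 - 5*y + 6) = y*(y - 4)*(y - 3)*(y + 2)*(y - 2)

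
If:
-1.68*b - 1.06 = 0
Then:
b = -0.63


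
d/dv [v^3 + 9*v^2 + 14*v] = 3*v^2 + 18*v + 14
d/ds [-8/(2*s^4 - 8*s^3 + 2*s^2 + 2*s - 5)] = 16*(4*s^3 - 12*s^2 + 2*s + 1)/(2*s^4 - 8*s^3 + 2*s^2 + 2*s - 5)^2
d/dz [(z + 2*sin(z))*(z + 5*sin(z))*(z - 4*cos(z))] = (z + 2*sin(z))*(z + 5*sin(z))*(4*sin(z) + 1) + (z + 2*sin(z))*(z - 4*cos(z))*(5*cos(z) + 1) + (z + 5*sin(z))*(z - 4*cos(z))*(2*cos(z) + 1)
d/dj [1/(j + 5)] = -1/(j + 5)^2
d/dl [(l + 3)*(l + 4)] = 2*l + 7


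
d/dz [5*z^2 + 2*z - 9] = 10*z + 2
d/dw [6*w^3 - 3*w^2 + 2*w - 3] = 18*w^2 - 6*w + 2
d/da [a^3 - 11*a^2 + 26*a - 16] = 3*a^2 - 22*a + 26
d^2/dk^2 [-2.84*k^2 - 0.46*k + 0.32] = -5.68000000000000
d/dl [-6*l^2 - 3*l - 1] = -12*l - 3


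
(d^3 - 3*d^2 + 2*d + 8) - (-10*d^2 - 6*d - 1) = d^3 + 7*d^2 + 8*d + 9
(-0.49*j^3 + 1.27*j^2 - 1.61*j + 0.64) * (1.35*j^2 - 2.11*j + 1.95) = -0.6615*j^5 + 2.7484*j^4 - 5.8087*j^3 + 6.7376*j^2 - 4.4899*j + 1.248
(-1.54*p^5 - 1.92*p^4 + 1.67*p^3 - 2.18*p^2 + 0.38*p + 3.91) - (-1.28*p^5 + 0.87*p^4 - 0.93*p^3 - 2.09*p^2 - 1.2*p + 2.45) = -0.26*p^5 - 2.79*p^4 + 2.6*p^3 - 0.0900000000000003*p^2 + 1.58*p + 1.46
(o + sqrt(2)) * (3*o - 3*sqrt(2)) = 3*o^2 - 6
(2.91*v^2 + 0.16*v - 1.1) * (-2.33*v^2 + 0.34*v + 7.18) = -6.7803*v^4 + 0.6166*v^3 + 23.5112*v^2 + 0.7748*v - 7.898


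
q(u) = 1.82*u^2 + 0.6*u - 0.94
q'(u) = 3.64*u + 0.6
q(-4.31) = 30.28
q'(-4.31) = -15.09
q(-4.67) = 35.95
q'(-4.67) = -16.40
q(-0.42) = -0.87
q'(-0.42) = -0.93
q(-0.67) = -0.53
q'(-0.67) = -1.84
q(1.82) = 6.18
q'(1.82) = 7.22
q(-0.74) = -0.39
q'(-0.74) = -2.09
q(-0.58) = -0.68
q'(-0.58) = -1.51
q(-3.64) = 20.99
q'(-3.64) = -12.65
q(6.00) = 68.18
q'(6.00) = 22.44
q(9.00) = 151.88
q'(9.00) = 33.36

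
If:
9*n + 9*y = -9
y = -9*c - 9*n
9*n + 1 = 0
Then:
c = 17/81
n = -1/9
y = -8/9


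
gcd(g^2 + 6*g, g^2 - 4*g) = g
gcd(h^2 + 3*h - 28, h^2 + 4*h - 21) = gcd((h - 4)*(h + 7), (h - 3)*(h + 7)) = h + 7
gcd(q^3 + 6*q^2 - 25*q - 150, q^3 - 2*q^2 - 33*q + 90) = q^2 + q - 30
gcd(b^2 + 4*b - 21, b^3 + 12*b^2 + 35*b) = b + 7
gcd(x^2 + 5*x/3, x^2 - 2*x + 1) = 1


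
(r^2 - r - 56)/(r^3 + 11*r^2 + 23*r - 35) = (r - 8)/(r^2 + 4*r - 5)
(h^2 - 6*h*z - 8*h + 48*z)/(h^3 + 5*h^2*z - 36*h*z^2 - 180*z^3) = (h - 8)/(h^2 + 11*h*z + 30*z^2)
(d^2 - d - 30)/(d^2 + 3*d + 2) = (d^2 - d - 30)/(d^2 + 3*d + 2)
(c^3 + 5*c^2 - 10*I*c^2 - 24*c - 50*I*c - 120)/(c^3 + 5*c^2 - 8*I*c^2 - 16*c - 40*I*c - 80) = (c - 6*I)/(c - 4*I)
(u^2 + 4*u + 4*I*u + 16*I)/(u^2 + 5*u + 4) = (u + 4*I)/(u + 1)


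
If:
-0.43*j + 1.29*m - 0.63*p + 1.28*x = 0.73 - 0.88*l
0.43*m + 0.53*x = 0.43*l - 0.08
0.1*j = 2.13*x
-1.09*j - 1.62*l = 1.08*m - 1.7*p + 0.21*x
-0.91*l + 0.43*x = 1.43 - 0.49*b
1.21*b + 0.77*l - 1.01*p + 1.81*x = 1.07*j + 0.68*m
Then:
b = 9.41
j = 3.97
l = 3.58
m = 3.17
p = 7.99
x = 0.19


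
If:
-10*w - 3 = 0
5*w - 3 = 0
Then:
No Solution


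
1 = 1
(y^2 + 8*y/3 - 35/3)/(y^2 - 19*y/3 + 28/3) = (y + 5)/(y - 4)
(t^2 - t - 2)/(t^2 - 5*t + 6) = (t + 1)/(t - 3)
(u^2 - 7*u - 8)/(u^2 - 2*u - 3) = (u - 8)/(u - 3)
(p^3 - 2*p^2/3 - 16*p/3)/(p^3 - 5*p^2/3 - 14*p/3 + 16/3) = p/(p - 1)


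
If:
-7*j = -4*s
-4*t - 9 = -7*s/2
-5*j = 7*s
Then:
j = 0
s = 0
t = -9/4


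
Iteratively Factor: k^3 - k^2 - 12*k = (k - 4)*(k^2 + 3*k) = k*(k - 4)*(k + 3)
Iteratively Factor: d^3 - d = (d + 1)*(d^2 - d) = (d - 1)*(d + 1)*(d)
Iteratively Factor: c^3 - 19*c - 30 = (c + 2)*(c^2 - 2*c - 15) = (c + 2)*(c + 3)*(c - 5)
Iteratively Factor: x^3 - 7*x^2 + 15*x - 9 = (x - 3)*(x^2 - 4*x + 3) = (x - 3)*(x - 1)*(x - 3)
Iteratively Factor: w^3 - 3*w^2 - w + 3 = (w - 1)*(w^2 - 2*w - 3) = (w - 1)*(w + 1)*(w - 3)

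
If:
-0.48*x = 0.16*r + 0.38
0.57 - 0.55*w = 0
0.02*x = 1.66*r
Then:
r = -0.01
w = 1.04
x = -0.79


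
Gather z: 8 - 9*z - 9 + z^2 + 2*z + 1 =z^2 - 7*z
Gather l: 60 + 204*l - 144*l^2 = -144*l^2 + 204*l + 60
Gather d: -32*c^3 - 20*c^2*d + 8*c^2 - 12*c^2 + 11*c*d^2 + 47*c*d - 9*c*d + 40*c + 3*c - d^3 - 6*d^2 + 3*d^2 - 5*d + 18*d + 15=-32*c^3 - 4*c^2 + 43*c - d^3 + d^2*(11*c - 3) + d*(-20*c^2 + 38*c + 13) + 15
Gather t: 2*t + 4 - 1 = 2*t + 3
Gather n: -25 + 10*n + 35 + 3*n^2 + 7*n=3*n^2 + 17*n + 10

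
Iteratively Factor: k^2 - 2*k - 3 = (k + 1)*(k - 3)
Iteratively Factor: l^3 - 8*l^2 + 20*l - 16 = (l - 2)*(l^2 - 6*l + 8) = (l - 4)*(l - 2)*(l - 2)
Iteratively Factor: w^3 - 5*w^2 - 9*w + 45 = (w - 3)*(w^2 - 2*w - 15) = (w - 5)*(w - 3)*(w + 3)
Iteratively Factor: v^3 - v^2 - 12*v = (v + 3)*(v^2 - 4*v) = (v - 4)*(v + 3)*(v)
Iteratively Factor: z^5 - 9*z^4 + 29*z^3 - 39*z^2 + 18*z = (z - 3)*(z^4 - 6*z^3 + 11*z^2 - 6*z) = z*(z - 3)*(z^3 - 6*z^2 + 11*z - 6) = z*(z - 3)^2*(z^2 - 3*z + 2) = z*(z - 3)^2*(z - 1)*(z - 2)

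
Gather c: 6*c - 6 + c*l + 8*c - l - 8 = c*(l + 14) - l - 14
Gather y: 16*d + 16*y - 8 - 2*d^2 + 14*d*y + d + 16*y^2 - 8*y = -2*d^2 + 17*d + 16*y^2 + y*(14*d + 8) - 8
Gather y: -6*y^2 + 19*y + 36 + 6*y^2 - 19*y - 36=0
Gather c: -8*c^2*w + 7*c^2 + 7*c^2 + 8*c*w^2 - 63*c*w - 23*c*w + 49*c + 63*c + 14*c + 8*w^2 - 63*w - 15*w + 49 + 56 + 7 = c^2*(14 - 8*w) + c*(8*w^2 - 86*w + 126) + 8*w^2 - 78*w + 112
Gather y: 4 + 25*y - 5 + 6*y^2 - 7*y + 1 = 6*y^2 + 18*y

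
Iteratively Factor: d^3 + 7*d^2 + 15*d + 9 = (d + 3)*(d^2 + 4*d + 3) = (d + 3)^2*(d + 1)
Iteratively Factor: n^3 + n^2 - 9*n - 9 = (n - 3)*(n^2 + 4*n + 3) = (n - 3)*(n + 3)*(n + 1)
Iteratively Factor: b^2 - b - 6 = (b - 3)*(b + 2)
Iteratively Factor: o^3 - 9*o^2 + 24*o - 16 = (o - 4)*(o^2 - 5*o + 4) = (o - 4)^2*(o - 1)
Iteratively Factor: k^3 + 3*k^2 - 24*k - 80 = (k + 4)*(k^2 - k - 20) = (k + 4)^2*(k - 5)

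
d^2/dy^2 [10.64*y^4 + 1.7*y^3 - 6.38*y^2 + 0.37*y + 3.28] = 127.68*y^2 + 10.2*y - 12.76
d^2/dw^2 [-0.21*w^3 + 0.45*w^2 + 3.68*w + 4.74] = 0.9 - 1.26*w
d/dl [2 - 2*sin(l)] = -2*cos(l)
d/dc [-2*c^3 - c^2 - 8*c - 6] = -6*c^2 - 2*c - 8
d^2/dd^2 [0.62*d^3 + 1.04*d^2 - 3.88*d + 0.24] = 3.72*d + 2.08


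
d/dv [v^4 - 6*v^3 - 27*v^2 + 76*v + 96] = 4*v^3 - 18*v^2 - 54*v + 76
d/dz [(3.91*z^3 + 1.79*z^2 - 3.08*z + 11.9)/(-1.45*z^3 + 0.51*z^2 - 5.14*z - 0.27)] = (-3.5527136788005e-15*z^5 + 4.5896*z^4 - 49.1268*z^3 + 40.9681*z^2 - 13.1046*z + 61.9976)/(2.1025*z^6 - 1.479*z^5 + 15.1661*z^4 - 4.4598*z^3 + 26.1442*z^2 + 2.7756*z + 0.0729)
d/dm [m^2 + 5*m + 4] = 2*m + 5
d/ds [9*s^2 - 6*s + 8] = 18*s - 6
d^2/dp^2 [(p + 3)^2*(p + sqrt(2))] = 6*p + 2*sqrt(2) + 12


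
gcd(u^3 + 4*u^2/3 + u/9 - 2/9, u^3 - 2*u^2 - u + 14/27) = u^2 + u/3 - 2/9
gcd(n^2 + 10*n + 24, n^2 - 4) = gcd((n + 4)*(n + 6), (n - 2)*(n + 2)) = 1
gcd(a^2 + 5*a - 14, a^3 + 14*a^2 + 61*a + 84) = a + 7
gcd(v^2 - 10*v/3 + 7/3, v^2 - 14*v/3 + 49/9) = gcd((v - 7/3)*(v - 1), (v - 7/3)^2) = v - 7/3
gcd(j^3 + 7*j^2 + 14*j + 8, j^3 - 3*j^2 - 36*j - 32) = j^2 + 5*j + 4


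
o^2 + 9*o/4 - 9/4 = (o - 3/4)*(o + 3)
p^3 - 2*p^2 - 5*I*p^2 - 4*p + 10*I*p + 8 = (p - 2)*(p - 4*I)*(p - I)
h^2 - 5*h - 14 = (h - 7)*(h + 2)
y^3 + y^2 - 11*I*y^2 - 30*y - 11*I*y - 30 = (y + 1)*(y - 6*I)*(y - 5*I)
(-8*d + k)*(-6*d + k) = 48*d^2 - 14*d*k + k^2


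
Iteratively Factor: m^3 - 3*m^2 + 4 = (m + 1)*(m^2 - 4*m + 4) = (m - 2)*(m + 1)*(m - 2)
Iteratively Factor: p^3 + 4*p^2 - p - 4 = (p + 1)*(p^2 + 3*p - 4) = (p + 1)*(p + 4)*(p - 1)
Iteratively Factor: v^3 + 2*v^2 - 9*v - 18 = (v + 3)*(v^2 - v - 6) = (v + 2)*(v + 3)*(v - 3)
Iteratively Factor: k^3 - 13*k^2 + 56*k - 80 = (k - 5)*(k^2 - 8*k + 16) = (k - 5)*(k - 4)*(k - 4)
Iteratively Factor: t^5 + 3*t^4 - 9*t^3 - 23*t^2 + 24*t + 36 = (t - 2)*(t^4 + 5*t^3 + t^2 - 21*t - 18) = (t - 2)*(t + 3)*(t^3 + 2*t^2 - 5*t - 6) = (t - 2)*(t + 1)*(t + 3)*(t^2 + t - 6) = (t - 2)*(t + 1)*(t + 3)^2*(t - 2)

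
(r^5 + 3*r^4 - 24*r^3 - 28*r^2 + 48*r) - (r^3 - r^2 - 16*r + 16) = r^5 + 3*r^4 - 25*r^3 - 27*r^2 + 64*r - 16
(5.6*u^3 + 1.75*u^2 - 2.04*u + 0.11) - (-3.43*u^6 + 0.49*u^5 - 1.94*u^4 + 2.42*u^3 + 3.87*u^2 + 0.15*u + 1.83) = 3.43*u^6 - 0.49*u^5 + 1.94*u^4 + 3.18*u^3 - 2.12*u^2 - 2.19*u - 1.72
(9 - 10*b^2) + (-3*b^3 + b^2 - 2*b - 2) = -3*b^3 - 9*b^2 - 2*b + 7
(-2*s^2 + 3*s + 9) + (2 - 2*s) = -2*s^2 + s + 11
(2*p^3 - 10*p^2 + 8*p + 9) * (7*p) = 14*p^4 - 70*p^3 + 56*p^2 + 63*p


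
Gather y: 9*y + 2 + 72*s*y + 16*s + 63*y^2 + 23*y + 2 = 16*s + 63*y^2 + y*(72*s + 32) + 4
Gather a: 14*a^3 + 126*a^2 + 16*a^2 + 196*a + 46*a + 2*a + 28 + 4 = 14*a^3 + 142*a^2 + 244*a + 32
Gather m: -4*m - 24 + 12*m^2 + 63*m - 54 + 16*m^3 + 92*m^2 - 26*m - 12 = 16*m^3 + 104*m^2 + 33*m - 90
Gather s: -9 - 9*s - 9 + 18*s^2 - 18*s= 18*s^2 - 27*s - 18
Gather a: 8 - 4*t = 8 - 4*t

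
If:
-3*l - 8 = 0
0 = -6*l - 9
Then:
No Solution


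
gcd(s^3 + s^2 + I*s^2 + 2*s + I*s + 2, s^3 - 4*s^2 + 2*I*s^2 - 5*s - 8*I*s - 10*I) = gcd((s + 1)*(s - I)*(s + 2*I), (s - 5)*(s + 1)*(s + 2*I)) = s^2 + s*(1 + 2*I) + 2*I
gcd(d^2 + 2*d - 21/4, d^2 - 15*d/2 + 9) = d - 3/2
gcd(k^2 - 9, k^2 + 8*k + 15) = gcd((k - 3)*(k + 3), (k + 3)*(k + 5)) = k + 3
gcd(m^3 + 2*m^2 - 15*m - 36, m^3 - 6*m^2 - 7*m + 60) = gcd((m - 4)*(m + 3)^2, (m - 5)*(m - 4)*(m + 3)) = m^2 - m - 12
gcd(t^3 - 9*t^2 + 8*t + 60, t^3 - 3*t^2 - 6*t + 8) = t + 2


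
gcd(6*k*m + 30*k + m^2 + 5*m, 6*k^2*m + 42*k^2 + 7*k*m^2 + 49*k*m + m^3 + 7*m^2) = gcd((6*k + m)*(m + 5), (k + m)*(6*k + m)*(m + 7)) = 6*k + m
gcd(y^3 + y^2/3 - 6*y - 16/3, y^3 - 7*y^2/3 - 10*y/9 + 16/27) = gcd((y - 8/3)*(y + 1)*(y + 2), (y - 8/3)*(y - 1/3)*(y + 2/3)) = y - 8/3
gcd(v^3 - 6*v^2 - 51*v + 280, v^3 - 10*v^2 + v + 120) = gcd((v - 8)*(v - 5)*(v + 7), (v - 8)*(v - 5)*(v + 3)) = v^2 - 13*v + 40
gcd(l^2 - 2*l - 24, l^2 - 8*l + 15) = 1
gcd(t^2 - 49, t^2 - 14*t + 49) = t - 7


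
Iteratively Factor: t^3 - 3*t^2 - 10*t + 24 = (t - 2)*(t^2 - t - 12) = (t - 2)*(t + 3)*(t - 4)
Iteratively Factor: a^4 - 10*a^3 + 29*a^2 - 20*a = (a - 5)*(a^3 - 5*a^2 + 4*a) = (a - 5)*(a - 4)*(a^2 - a) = a*(a - 5)*(a - 4)*(a - 1)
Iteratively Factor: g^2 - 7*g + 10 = (g - 2)*(g - 5)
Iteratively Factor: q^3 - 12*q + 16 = (q - 2)*(q^2 + 2*q - 8) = (q - 2)^2*(q + 4)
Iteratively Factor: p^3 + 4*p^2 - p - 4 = (p + 4)*(p^2 - 1) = (p + 1)*(p + 4)*(p - 1)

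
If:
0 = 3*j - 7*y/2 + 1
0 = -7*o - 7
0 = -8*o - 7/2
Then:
No Solution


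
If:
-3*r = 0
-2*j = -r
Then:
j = 0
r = 0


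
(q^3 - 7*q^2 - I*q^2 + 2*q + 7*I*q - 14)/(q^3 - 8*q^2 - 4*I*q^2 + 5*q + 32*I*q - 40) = (q^2 - q*(7 + 2*I) + 14*I)/(q^2 - q*(8 + 5*I) + 40*I)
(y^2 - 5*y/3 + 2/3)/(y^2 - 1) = (y - 2/3)/(y + 1)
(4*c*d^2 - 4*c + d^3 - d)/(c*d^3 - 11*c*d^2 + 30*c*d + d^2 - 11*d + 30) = (4*c*d^2 - 4*c + d^3 - d)/(c*d^3 - 11*c*d^2 + 30*c*d + d^2 - 11*d + 30)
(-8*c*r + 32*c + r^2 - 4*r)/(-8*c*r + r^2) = (r - 4)/r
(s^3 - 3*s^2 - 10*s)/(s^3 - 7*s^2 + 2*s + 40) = s/(s - 4)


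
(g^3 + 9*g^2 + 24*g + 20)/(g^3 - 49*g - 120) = (g^2 + 4*g + 4)/(g^2 - 5*g - 24)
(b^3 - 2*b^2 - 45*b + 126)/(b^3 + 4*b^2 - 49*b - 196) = (b^2 - 9*b + 18)/(b^2 - 3*b - 28)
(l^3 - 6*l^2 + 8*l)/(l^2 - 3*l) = (l^2 - 6*l + 8)/(l - 3)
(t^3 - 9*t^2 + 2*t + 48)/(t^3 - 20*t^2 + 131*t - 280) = (t^2 - t - 6)/(t^2 - 12*t + 35)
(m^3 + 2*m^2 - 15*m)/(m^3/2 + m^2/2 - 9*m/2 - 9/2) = 2*m*(m + 5)/(m^2 + 4*m + 3)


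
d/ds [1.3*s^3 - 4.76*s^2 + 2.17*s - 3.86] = 3.9*s^2 - 9.52*s + 2.17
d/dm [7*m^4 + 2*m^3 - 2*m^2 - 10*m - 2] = 28*m^3 + 6*m^2 - 4*m - 10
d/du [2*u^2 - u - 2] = 4*u - 1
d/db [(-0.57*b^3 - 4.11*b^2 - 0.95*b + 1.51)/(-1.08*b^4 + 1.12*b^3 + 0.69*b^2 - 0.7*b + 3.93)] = (-0.6156*b^6 - 8.8776*b^5 + 1.1319*b^4 + 9.4492*b^3 - 8.2614*b^2 - 34.3884*b - 2.6765)/(1.1664*b^8 - 2.4192*b^7 - 0.236*b^6 + 3.0576*b^5 - 9.5807*b^4 + 7.8372*b^3 + 5.9134*b^2 - 5.502*b + 15.4449)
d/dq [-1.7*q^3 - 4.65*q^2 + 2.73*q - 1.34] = -5.1*q^2 - 9.3*q + 2.73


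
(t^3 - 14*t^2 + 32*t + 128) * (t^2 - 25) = t^5 - 14*t^4 + 7*t^3 + 478*t^2 - 800*t - 3200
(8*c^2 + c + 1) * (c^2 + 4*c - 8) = 8*c^4 + 33*c^3 - 59*c^2 - 4*c - 8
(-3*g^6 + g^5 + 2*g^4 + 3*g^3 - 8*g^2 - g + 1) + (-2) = -3*g^6 + g^5 + 2*g^4 + 3*g^3 - 8*g^2 - g - 1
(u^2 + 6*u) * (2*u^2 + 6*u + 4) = 2*u^4 + 18*u^3 + 40*u^2 + 24*u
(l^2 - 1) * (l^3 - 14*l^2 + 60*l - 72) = l^5 - 14*l^4 + 59*l^3 - 58*l^2 - 60*l + 72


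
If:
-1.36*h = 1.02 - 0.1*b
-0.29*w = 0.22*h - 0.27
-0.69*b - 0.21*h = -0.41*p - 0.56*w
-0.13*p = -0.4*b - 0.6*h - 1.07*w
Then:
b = -9.75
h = -1.47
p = -19.96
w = 2.04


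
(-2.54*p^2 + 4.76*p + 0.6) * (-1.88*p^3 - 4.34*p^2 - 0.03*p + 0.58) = 4.7752*p^5 + 2.0748*p^4 - 21.7102*p^3 - 4.22*p^2 + 2.7428*p + 0.348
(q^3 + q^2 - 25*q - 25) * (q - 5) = q^4 - 4*q^3 - 30*q^2 + 100*q + 125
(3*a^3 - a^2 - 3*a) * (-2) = -6*a^3 + 2*a^2 + 6*a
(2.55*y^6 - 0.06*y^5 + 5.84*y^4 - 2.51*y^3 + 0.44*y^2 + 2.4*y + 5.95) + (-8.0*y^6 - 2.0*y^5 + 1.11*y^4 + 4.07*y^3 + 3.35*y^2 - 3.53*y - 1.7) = -5.45*y^6 - 2.06*y^5 + 6.95*y^4 + 1.56*y^3 + 3.79*y^2 - 1.13*y + 4.25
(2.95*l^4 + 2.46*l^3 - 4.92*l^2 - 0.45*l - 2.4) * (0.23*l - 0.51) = 0.6785*l^5 - 0.9387*l^4 - 2.3862*l^3 + 2.4057*l^2 - 0.3225*l + 1.224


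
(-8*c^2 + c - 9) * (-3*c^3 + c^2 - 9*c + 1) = 24*c^5 - 11*c^4 + 100*c^3 - 26*c^2 + 82*c - 9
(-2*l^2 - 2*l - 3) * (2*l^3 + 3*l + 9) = -4*l^5 - 4*l^4 - 12*l^3 - 24*l^2 - 27*l - 27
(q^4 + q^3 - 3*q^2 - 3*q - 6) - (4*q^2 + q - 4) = q^4 + q^3 - 7*q^2 - 4*q - 2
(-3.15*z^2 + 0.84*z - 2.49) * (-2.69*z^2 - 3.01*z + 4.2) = 8.4735*z^4 + 7.2219*z^3 - 9.0603*z^2 + 11.0229*z - 10.458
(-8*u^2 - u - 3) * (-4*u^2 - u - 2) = 32*u^4 + 12*u^3 + 29*u^2 + 5*u + 6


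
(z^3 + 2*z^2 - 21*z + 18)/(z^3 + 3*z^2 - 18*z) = (z - 1)/z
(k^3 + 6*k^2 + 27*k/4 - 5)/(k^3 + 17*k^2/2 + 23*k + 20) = (k - 1/2)/(k + 2)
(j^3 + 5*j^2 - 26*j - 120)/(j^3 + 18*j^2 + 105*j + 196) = (j^2 + j - 30)/(j^2 + 14*j + 49)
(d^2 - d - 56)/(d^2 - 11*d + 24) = (d + 7)/(d - 3)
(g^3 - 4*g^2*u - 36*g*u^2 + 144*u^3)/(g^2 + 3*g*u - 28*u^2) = (g^2 - 36*u^2)/(g + 7*u)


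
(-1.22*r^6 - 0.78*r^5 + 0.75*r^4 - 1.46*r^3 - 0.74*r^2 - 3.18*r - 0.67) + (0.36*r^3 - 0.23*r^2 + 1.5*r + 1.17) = -1.22*r^6 - 0.78*r^5 + 0.75*r^4 - 1.1*r^3 - 0.97*r^2 - 1.68*r + 0.5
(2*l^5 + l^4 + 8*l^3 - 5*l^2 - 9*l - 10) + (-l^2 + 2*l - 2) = 2*l^5 + l^4 + 8*l^3 - 6*l^2 - 7*l - 12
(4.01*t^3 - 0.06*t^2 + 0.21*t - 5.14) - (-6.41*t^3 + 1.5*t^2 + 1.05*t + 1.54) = 10.42*t^3 - 1.56*t^2 - 0.84*t - 6.68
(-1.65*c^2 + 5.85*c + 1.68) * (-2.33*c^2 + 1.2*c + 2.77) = 3.8445*c^4 - 15.6105*c^3 - 1.4649*c^2 + 18.2205*c + 4.6536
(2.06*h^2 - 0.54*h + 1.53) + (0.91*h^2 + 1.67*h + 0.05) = 2.97*h^2 + 1.13*h + 1.58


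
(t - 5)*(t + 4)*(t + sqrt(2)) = t^3 - t^2 + sqrt(2)*t^2 - 20*t - sqrt(2)*t - 20*sqrt(2)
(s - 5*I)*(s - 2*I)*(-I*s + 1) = -I*s^3 - 6*s^2 + 3*I*s - 10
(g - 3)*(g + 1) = g^2 - 2*g - 3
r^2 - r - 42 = (r - 7)*(r + 6)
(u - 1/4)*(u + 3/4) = u^2 + u/2 - 3/16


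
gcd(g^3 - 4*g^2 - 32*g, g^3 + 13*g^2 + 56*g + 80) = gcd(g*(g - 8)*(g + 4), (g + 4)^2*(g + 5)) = g + 4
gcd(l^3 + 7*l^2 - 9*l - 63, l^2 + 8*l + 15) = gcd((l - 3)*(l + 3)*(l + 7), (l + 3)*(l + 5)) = l + 3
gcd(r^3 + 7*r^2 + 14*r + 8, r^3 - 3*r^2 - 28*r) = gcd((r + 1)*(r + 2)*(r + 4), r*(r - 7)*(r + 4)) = r + 4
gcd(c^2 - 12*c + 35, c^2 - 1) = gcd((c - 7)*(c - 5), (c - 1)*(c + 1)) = 1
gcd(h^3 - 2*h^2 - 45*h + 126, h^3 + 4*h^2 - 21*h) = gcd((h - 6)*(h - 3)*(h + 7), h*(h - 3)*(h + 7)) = h^2 + 4*h - 21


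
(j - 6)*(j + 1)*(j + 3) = j^3 - 2*j^2 - 21*j - 18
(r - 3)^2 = r^2 - 6*r + 9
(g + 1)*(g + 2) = g^2 + 3*g + 2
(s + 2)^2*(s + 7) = s^3 + 11*s^2 + 32*s + 28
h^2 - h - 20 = (h - 5)*(h + 4)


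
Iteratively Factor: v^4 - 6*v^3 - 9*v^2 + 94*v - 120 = (v - 3)*(v^3 - 3*v^2 - 18*v + 40) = (v - 5)*(v - 3)*(v^2 + 2*v - 8) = (v - 5)*(v - 3)*(v + 4)*(v - 2)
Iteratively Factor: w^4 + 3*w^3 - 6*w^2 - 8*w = (w + 1)*(w^3 + 2*w^2 - 8*w) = (w - 2)*(w + 1)*(w^2 + 4*w) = w*(w - 2)*(w + 1)*(w + 4)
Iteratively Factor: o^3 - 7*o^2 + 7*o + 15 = (o - 5)*(o^2 - 2*o - 3) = (o - 5)*(o - 3)*(o + 1)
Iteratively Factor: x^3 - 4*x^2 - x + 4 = (x + 1)*(x^2 - 5*x + 4) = (x - 4)*(x + 1)*(x - 1)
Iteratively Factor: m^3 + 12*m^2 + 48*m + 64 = (m + 4)*(m^2 + 8*m + 16) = (m + 4)^2*(m + 4)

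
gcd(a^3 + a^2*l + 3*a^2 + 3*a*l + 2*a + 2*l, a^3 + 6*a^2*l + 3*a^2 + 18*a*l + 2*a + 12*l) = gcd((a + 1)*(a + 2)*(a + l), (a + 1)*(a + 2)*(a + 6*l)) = a^2 + 3*a + 2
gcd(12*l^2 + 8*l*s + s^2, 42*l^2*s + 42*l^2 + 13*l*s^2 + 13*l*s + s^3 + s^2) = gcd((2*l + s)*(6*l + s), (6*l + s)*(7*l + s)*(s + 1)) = 6*l + s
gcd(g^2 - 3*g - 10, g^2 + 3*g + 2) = g + 2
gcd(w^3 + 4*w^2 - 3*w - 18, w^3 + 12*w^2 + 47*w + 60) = w + 3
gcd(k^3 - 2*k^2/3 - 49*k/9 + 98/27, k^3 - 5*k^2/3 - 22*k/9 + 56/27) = k^2 - 3*k + 14/9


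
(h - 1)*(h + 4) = h^2 + 3*h - 4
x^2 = x^2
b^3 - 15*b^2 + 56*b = b*(b - 8)*(b - 7)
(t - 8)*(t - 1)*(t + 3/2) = t^3 - 15*t^2/2 - 11*t/2 + 12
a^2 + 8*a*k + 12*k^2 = (a + 2*k)*(a + 6*k)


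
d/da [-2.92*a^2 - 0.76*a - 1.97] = -5.84*a - 0.76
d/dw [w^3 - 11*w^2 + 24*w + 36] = 3*w^2 - 22*w + 24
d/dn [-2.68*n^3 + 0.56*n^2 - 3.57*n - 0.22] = -8.04*n^2 + 1.12*n - 3.57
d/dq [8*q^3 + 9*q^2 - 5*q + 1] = 24*q^2 + 18*q - 5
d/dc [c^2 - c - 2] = 2*c - 1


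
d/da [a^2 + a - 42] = 2*a + 1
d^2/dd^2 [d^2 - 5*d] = 2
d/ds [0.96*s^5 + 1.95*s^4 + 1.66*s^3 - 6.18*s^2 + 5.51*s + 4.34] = 4.8*s^4 + 7.8*s^3 + 4.98*s^2 - 12.36*s + 5.51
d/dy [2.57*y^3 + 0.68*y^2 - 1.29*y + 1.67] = 7.71*y^2 + 1.36*y - 1.29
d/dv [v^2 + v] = 2*v + 1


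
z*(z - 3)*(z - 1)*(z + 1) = z^4 - 3*z^3 - z^2 + 3*z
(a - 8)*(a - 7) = a^2 - 15*a + 56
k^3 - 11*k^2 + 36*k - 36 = (k - 6)*(k - 3)*(k - 2)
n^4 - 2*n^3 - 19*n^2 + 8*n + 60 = (n - 5)*(n - 2)*(n + 2)*(n + 3)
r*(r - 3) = r^2 - 3*r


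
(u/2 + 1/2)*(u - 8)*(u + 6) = u^3/2 - u^2/2 - 25*u - 24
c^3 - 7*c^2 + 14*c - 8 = (c - 4)*(c - 2)*(c - 1)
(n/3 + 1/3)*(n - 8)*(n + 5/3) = n^3/3 - 16*n^2/9 - 59*n/9 - 40/9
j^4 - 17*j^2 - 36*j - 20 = (j - 5)*(j + 1)*(j + 2)^2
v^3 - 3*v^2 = v^2*(v - 3)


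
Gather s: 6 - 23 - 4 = -21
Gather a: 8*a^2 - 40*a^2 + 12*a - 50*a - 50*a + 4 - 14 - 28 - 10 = -32*a^2 - 88*a - 48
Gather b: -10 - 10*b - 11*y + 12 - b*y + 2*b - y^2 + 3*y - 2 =b*(-y - 8) - y^2 - 8*y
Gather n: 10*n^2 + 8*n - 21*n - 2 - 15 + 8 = 10*n^2 - 13*n - 9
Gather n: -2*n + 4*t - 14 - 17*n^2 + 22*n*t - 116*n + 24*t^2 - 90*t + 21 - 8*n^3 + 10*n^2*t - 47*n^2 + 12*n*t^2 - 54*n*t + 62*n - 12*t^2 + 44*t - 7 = -8*n^3 + n^2*(10*t - 64) + n*(12*t^2 - 32*t - 56) + 12*t^2 - 42*t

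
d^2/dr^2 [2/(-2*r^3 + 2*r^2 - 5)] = 8*(-2*r^2*(3*r - 2)^2 + (3*r - 1)*(2*r^3 - 2*r^2 + 5))/(2*r^3 - 2*r^2 + 5)^3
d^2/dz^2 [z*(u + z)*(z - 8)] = 2*u + 6*z - 16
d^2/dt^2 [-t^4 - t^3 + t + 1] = 6*t*(-2*t - 1)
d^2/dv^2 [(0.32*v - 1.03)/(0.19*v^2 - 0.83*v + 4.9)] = ((0.9226 - 0.3648*v)*(0.19*v^2 - 0.83*v + 4.9) + (0.32*v - 1.03)*(0.38*v - 0.83)*(0.76*v - 1.66))/(0.19*v^2 - 0.83*v + 4.9)^3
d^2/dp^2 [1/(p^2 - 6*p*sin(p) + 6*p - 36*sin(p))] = 2*((p^2 - 6*p*sin(p) + 6*p - 36*sin(p))*(-3*p*sin(p) - 18*sin(p) + 6*cos(p) - 1) + 4*(3*p*cos(p) - p + 3*sin(p) + 18*cos(p) - 3)^2)/((p + 6)^3*(p - 6*sin(p))^3)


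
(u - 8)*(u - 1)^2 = u^3 - 10*u^2 + 17*u - 8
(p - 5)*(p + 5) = p^2 - 25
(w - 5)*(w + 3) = w^2 - 2*w - 15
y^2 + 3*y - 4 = (y - 1)*(y + 4)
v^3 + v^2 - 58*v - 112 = (v - 8)*(v + 2)*(v + 7)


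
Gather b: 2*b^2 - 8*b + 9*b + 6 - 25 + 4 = 2*b^2 + b - 15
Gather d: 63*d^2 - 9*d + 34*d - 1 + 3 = 63*d^2 + 25*d + 2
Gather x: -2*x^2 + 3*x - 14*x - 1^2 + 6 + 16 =-2*x^2 - 11*x + 21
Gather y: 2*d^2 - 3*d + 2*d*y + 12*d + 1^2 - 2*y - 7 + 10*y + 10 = 2*d^2 + 9*d + y*(2*d + 8) + 4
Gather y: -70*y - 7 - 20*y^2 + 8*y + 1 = -20*y^2 - 62*y - 6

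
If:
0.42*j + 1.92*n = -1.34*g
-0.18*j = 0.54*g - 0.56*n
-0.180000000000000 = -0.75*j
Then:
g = -0.08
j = 0.24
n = 0.00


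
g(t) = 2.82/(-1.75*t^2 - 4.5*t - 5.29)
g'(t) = 2.82*(3.5*t + 4.5)/(-1.75*t^2 - 4.5*t - 5.29)^2 = (9.87*t + 12.69)/(1.75*t^2 + 4.5*t + 5.29)^2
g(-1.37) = -1.17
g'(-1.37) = -0.14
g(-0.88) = -1.05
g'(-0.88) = 0.56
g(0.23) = -0.44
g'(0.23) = 0.36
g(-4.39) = -0.15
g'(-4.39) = -0.08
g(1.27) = -0.20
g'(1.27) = 0.13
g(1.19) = -0.21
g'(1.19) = 0.14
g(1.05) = -0.24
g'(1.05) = 0.16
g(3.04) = -0.08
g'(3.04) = 0.03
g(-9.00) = -0.03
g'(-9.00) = -0.01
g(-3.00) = -0.37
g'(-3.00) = -0.30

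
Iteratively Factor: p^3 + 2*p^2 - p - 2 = (p - 1)*(p^2 + 3*p + 2) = (p - 1)*(p + 2)*(p + 1)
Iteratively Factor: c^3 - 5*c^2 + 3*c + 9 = (c - 3)*(c^2 - 2*c - 3) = (c - 3)^2*(c + 1)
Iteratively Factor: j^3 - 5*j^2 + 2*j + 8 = (j - 2)*(j^2 - 3*j - 4) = (j - 2)*(j + 1)*(j - 4)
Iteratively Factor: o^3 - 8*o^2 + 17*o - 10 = (o - 1)*(o^2 - 7*o + 10) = (o - 5)*(o - 1)*(o - 2)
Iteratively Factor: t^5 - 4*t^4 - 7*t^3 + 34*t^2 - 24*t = (t - 1)*(t^4 - 3*t^3 - 10*t^2 + 24*t) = (t - 1)*(t + 3)*(t^3 - 6*t^2 + 8*t) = (t - 4)*(t - 1)*(t + 3)*(t^2 - 2*t) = (t - 4)*(t - 2)*(t - 1)*(t + 3)*(t)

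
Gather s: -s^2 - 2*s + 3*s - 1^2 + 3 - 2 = -s^2 + s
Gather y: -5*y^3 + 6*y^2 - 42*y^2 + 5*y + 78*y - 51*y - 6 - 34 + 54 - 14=-5*y^3 - 36*y^2 + 32*y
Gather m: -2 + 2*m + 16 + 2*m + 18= 4*m + 32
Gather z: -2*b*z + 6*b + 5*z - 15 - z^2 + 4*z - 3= 6*b - z^2 + z*(9 - 2*b) - 18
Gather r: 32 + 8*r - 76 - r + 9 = 7*r - 35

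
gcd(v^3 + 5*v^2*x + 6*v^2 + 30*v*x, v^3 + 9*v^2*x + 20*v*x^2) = v^2 + 5*v*x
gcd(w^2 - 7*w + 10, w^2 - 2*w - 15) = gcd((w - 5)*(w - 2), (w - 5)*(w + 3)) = w - 5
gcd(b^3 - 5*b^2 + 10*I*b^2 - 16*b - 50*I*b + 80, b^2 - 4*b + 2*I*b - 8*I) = b + 2*I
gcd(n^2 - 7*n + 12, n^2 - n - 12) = n - 4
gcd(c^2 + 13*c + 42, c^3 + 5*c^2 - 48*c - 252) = c + 6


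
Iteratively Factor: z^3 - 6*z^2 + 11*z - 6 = (z - 1)*(z^2 - 5*z + 6) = (z - 3)*(z - 1)*(z - 2)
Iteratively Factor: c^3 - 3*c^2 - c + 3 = (c - 3)*(c^2 - 1) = (c - 3)*(c - 1)*(c + 1)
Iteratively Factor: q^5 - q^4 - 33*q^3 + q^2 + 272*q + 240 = (q + 4)*(q^4 - 5*q^3 - 13*q^2 + 53*q + 60) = (q - 4)*(q + 4)*(q^3 - q^2 - 17*q - 15) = (q - 4)*(q + 1)*(q + 4)*(q^2 - 2*q - 15) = (q - 5)*(q - 4)*(q + 1)*(q + 4)*(q + 3)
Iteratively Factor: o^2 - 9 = (o - 3)*(o + 3)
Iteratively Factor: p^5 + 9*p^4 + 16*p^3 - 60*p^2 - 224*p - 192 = (p + 4)*(p^4 + 5*p^3 - 4*p^2 - 44*p - 48) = (p - 3)*(p + 4)*(p^3 + 8*p^2 + 20*p + 16) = (p - 3)*(p + 2)*(p + 4)*(p^2 + 6*p + 8) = (p - 3)*(p + 2)^2*(p + 4)*(p + 4)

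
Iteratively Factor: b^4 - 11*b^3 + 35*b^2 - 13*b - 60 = (b - 3)*(b^3 - 8*b^2 + 11*b + 20) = (b - 5)*(b - 3)*(b^2 - 3*b - 4) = (b - 5)*(b - 3)*(b + 1)*(b - 4)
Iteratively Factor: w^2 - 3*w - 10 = (w + 2)*(w - 5)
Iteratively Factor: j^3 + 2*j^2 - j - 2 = (j - 1)*(j^2 + 3*j + 2) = (j - 1)*(j + 2)*(j + 1)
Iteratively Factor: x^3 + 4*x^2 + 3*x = (x + 3)*(x^2 + x) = (x + 1)*(x + 3)*(x)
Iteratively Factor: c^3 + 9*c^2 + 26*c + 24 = (c + 3)*(c^2 + 6*c + 8) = (c + 3)*(c + 4)*(c + 2)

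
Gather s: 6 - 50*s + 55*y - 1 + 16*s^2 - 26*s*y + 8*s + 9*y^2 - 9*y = 16*s^2 + s*(-26*y - 42) + 9*y^2 + 46*y + 5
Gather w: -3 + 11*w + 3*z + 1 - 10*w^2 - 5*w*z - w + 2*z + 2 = -10*w^2 + w*(10 - 5*z) + 5*z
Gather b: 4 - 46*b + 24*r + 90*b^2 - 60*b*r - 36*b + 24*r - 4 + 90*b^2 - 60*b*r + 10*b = 180*b^2 + b*(-120*r - 72) + 48*r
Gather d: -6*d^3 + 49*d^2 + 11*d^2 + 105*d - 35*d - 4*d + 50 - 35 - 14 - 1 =-6*d^3 + 60*d^2 + 66*d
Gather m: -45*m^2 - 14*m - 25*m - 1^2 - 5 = -45*m^2 - 39*m - 6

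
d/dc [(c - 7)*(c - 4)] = 2*c - 11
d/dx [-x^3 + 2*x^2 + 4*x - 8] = -3*x^2 + 4*x + 4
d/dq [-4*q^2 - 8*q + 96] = -8*q - 8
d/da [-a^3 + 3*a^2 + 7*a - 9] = -3*a^2 + 6*a + 7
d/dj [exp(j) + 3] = exp(j)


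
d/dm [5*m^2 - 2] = 10*m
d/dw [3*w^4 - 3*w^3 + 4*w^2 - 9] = w*(12*w^2 - 9*w + 8)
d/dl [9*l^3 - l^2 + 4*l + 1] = 27*l^2 - 2*l + 4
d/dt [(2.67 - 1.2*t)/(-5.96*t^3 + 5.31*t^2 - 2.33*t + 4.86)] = (-14.304*t^3 + 54.1116*t^2 - 28.3554*t + 0.3891)/(35.5216*t^6 - 63.2952*t^5 + 55.9697*t^4 - 82.6758*t^3 + 57.0421*t^2 - 22.6476*t + 23.6196)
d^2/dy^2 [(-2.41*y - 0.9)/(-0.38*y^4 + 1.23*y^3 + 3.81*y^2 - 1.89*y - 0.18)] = (4.176048*y^7 - 15.423744*y^6 - 11.678454*y^5 + 50.263686*y^4 + 147.944016*y^3 + 71.497728*y^2 - 27.772632*y + 6.024456)/(0.054872*y^12 - 0.532836*y^11 + 0.074214*y^10 + 9.642645*y^9 - 5.966433*y^8 - 61.90911*y^7 + 1.161837*y^6 + 74.962098*y^5 - 35.464149*y^4 - 1.145259*y^3 + 1.558602*y^2 + 0.183708*y + 0.005832)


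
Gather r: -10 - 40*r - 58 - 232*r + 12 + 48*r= -224*r - 56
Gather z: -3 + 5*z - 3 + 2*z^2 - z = 2*z^2 + 4*z - 6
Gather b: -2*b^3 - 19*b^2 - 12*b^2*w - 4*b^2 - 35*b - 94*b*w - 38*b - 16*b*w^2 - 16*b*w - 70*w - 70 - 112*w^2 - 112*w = -2*b^3 + b^2*(-12*w - 23) + b*(-16*w^2 - 110*w - 73) - 112*w^2 - 182*w - 70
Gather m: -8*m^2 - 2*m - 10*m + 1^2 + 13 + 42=-8*m^2 - 12*m + 56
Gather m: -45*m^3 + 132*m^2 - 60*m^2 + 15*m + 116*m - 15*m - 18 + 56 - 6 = -45*m^3 + 72*m^2 + 116*m + 32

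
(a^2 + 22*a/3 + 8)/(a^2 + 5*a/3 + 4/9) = 3*(a + 6)/(3*a + 1)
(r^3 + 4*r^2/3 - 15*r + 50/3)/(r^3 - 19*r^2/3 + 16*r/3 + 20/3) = (3*r^2 + 10*r - 25)/(3*r^2 - 13*r - 10)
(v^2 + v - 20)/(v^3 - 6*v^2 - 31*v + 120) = (v - 4)/(v^2 - 11*v + 24)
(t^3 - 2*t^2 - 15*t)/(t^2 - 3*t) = (t^2 - 2*t - 15)/(t - 3)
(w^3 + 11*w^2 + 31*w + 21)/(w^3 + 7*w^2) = 1 + 4/w + 3/w^2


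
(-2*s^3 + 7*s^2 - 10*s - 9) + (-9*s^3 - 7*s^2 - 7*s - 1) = -11*s^3 - 17*s - 10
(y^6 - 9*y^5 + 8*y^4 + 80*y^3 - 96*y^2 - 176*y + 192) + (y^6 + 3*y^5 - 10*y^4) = 2*y^6 - 6*y^5 - 2*y^4 + 80*y^3 - 96*y^2 - 176*y + 192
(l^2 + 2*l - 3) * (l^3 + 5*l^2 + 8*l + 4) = l^5 + 7*l^4 + 15*l^3 + 5*l^2 - 16*l - 12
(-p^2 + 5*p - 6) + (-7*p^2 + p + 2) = -8*p^2 + 6*p - 4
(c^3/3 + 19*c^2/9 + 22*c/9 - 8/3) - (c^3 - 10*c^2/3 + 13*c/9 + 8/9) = -2*c^3/3 + 49*c^2/9 + c - 32/9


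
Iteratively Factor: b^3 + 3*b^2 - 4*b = (b + 4)*(b^2 - b) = (b - 1)*(b + 4)*(b)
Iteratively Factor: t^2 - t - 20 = (t + 4)*(t - 5)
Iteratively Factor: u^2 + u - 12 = (u - 3)*(u + 4)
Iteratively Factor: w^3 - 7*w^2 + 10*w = (w)*(w^2 - 7*w + 10) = w*(w - 2)*(w - 5)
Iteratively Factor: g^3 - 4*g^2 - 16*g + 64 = (g - 4)*(g^2 - 16) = (g - 4)^2*(g + 4)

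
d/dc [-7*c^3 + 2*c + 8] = 2 - 21*c^2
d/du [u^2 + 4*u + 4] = 2*u + 4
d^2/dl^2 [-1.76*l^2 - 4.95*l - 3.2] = -3.52000000000000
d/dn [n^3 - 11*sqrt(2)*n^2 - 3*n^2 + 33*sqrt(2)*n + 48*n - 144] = 3*n^2 - 22*sqrt(2)*n - 6*n + 33*sqrt(2) + 48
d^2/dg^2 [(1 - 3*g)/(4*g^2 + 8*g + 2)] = 2*(-8*(g + 1)^2*(3*g - 1) + (9*g + 5)*(2*g^2 + 4*g + 1))/(2*g^2 + 4*g + 1)^3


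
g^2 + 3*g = g*(g + 3)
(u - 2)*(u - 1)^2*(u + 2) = u^4 - 2*u^3 - 3*u^2 + 8*u - 4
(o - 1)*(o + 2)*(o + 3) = o^3 + 4*o^2 + o - 6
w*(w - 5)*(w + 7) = w^3 + 2*w^2 - 35*w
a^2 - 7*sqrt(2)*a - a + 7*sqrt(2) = (a - 1)*(a - 7*sqrt(2))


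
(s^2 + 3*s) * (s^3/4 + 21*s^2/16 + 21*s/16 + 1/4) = s^5/4 + 33*s^4/16 + 21*s^3/4 + 67*s^2/16 + 3*s/4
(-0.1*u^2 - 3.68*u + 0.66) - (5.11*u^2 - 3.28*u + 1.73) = -5.21*u^2 - 0.4*u - 1.07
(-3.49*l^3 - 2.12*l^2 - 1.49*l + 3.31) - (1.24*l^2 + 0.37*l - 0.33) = -3.49*l^3 - 3.36*l^2 - 1.86*l + 3.64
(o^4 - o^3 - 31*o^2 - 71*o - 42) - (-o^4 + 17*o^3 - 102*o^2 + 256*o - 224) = 2*o^4 - 18*o^3 + 71*o^2 - 327*o + 182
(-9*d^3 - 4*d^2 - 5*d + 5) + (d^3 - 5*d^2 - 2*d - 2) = -8*d^3 - 9*d^2 - 7*d + 3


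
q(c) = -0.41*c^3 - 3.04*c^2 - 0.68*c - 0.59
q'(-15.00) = -186.23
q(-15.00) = 709.36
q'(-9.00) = -45.59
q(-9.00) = 58.18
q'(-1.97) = 6.52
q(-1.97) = -7.91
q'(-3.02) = 6.46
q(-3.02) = -14.97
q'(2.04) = -18.20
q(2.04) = -18.11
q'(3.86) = -42.48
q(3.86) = -72.09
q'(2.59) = -24.68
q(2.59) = -29.87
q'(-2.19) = 6.74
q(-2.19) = -9.37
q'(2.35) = -21.76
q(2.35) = -24.30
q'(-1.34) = 5.26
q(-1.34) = -4.15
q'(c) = -1.23*c^2 - 6.08*c - 0.68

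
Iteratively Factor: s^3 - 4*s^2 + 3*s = (s)*(s^2 - 4*s + 3) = s*(s - 1)*(s - 3)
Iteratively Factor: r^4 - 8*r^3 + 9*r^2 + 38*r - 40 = (r - 4)*(r^3 - 4*r^2 - 7*r + 10) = (r - 5)*(r - 4)*(r^2 + r - 2) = (r - 5)*(r - 4)*(r - 1)*(r + 2)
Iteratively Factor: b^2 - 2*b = (b)*(b - 2)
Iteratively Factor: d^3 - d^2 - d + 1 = (d - 1)*(d^2 - 1) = (d - 1)*(d + 1)*(d - 1)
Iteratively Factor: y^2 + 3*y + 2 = (y + 2)*(y + 1)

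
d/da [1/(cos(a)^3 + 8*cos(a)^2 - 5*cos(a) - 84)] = (3*cos(a)^2 + 16*cos(a) - 5)*sin(a)/(cos(a)^3 + 8*cos(a)^2 - 5*cos(a) - 84)^2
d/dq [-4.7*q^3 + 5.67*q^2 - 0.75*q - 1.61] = -14.1*q^2 + 11.34*q - 0.75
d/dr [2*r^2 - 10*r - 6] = 4*r - 10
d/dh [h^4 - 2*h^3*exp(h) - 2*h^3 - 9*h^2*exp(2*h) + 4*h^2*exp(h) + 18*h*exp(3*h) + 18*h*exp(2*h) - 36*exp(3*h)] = -2*h^3*exp(h) + 4*h^3 - 18*h^2*exp(2*h) - 2*h^2*exp(h) - 6*h^2 + 54*h*exp(3*h) + 18*h*exp(2*h) + 8*h*exp(h) - 90*exp(3*h) + 18*exp(2*h)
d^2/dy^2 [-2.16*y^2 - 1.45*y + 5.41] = -4.32000000000000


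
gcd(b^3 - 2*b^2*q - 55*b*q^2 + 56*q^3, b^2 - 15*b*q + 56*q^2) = -b + 8*q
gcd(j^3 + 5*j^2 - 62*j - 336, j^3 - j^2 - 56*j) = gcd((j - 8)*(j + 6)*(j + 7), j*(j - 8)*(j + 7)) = j^2 - j - 56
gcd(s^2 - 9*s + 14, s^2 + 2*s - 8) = s - 2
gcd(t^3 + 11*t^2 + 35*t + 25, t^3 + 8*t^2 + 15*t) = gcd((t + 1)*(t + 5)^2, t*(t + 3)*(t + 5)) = t + 5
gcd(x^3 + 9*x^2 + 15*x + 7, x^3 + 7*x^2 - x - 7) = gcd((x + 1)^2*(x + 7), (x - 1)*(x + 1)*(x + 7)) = x^2 + 8*x + 7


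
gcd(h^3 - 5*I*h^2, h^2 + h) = h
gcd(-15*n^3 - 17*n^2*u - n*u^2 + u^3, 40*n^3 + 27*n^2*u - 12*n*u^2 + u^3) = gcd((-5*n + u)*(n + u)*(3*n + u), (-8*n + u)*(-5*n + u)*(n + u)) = -5*n^2 - 4*n*u + u^2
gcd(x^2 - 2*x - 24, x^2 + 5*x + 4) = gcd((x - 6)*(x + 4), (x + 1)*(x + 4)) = x + 4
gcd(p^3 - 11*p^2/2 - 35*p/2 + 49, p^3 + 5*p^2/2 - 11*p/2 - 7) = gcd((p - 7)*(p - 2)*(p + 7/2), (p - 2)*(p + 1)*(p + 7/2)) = p^2 + 3*p/2 - 7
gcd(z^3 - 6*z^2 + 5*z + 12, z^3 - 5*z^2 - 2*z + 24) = z^2 - 7*z + 12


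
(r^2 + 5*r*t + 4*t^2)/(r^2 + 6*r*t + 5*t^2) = (r + 4*t)/(r + 5*t)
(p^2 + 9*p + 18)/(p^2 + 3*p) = (p + 6)/p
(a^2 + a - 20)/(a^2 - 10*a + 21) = (a^2 + a - 20)/(a^2 - 10*a + 21)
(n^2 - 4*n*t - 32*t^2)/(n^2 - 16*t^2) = (-n + 8*t)/(-n + 4*t)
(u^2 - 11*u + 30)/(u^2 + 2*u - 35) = (u - 6)/(u + 7)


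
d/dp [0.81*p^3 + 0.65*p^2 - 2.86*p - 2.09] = 2.43*p^2 + 1.3*p - 2.86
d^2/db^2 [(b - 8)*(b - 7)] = 2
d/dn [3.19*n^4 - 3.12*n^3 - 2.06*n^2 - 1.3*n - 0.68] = 12.76*n^3 - 9.36*n^2 - 4.12*n - 1.3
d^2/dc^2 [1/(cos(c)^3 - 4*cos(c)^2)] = (-9*tan(c)^4 - 70/cos(c)^2 - 31/cos(c)^3 + 11*cos(3*c)/cos(c)^4 + 105/cos(c)^4)/(cos(c) - 4)^3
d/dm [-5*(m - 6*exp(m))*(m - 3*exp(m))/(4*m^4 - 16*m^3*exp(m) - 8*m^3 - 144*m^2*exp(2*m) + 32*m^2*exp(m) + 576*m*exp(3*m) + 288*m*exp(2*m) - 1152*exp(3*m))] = 5*(5*m^3*exp(m) + 2*m^3 - 48*m^2*exp(2*m) - 17*m^2*exp(m) - 2*m^2 + 72*m*exp(3*m) + 84*m*exp(2*m) + 12*m*exp(m) - 72*exp(3*m) - 36*exp(2*m))/(4*(m^6 + 4*m^5*exp(m) - 4*m^5 - 44*m^4*exp(2*m) - 16*m^4*exp(m) + 4*m^4 - 96*m^3*exp(3*m) + 176*m^3*exp(2*m) + 16*m^3*exp(m) + 576*m^2*exp(4*m) + 384*m^2*exp(3*m) - 176*m^2*exp(2*m) - 2304*m*exp(4*m) - 384*m*exp(3*m) + 2304*exp(4*m)))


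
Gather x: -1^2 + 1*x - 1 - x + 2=0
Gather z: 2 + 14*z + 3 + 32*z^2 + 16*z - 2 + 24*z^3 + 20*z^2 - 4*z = 24*z^3 + 52*z^2 + 26*z + 3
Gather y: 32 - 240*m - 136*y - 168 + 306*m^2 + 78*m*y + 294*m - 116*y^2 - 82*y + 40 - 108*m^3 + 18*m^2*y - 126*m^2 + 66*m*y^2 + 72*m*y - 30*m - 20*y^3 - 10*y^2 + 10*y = -108*m^3 + 180*m^2 + 24*m - 20*y^3 + y^2*(66*m - 126) + y*(18*m^2 + 150*m - 208) - 96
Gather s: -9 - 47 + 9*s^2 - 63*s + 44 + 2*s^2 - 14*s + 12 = 11*s^2 - 77*s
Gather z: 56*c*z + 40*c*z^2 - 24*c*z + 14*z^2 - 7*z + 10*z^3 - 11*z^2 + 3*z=10*z^3 + z^2*(40*c + 3) + z*(32*c - 4)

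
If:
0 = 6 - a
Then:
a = 6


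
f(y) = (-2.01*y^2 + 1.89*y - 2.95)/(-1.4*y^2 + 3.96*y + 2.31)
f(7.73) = 2.14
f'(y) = (1.89 - 4.02*y)/(-1.4*y^2 + 3.96*y + 2.31) + (2.8*y - 3.96)*(-2.01*y^2 + 1.89*y - 2.95)/(-1.4*y^2 + 3.96*y + 2.31)^2 = (-5.3136*y^2 - 17.5462*y + 16.0479)/(1.96*y^4 - 11.088*y^3 + 9.2136*y^2 + 18.2952*y + 5.3361)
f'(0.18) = 1.43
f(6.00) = 2.63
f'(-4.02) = 0.00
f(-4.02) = 1.19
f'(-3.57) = 0.01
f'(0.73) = 0.02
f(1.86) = -1.32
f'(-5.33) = -0.01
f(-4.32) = 1.19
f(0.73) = -0.59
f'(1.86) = -1.50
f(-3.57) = 1.19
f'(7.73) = -0.17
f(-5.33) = 1.20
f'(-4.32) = -0.00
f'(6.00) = -0.47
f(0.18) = -0.90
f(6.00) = 2.63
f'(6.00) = -0.47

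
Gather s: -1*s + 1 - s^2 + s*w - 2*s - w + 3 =-s^2 + s*(w - 3) - w + 4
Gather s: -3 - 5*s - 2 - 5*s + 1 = -10*s - 4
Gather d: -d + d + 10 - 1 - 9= 0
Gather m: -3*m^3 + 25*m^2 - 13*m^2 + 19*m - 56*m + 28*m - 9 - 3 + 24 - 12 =-3*m^3 + 12*m^2 - 9*m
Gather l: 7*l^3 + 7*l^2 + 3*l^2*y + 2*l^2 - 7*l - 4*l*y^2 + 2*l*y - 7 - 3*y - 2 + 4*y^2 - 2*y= 7*l^3 + l^2*(3*y + 9) + l*(-4*y^2 + 2*y - 7) + 4*y^2 - 5*y - 9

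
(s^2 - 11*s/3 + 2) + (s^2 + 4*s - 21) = 2*s^2 + s/3 - 19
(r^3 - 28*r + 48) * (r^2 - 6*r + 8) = r^5 - 6*r^4 - 20*r^3 + 216*r^2 - 512*r + 384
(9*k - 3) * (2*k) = 18*k^2 - 6*k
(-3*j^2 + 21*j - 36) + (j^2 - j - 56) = -2*j^2 + 20*j - 92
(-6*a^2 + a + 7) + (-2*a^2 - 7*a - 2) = -8*a^2 - 6*a + 5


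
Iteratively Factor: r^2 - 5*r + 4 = (r - 1)*(r - 4)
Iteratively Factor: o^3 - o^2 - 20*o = (o - 5)*(o^2 + 4*o) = o*(o - 5)*(o + 4)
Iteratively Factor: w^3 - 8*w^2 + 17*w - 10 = (w - 2)*(w^2 - 6*w + 5) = (w - 2)*(w - 1)*(w - 5)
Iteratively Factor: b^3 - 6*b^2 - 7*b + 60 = (b - 5)*(b^2 - b - 12) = (b - 5)*(b + 3)*(b - 4)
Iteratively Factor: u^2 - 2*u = (u - 2)*(u)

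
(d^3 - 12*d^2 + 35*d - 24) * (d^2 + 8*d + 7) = d^5 - 4*d^4 - 54*d^3 + 172*d^2 + 53*d - 168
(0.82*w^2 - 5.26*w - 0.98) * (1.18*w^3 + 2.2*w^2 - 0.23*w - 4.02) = 0.9676*w^5 - 4.4028*w^4 - 12.917*w^3 - 4.2426*w^2 + 21.3706*w + 3.9396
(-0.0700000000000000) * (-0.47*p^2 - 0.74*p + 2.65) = 0.0329*p^2 + 0.0518*p - 0.1855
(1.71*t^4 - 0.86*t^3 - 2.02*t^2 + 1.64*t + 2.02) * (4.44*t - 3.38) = 7.5924*t^5 - 9.5982*t^4 - 6.062*t^3 + 14.1092*t^2 + 3.4256*t - 6.8276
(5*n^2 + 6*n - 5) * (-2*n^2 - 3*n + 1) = -10*n^4 - 27*n^3 - 3*n^2 + 21*n - 5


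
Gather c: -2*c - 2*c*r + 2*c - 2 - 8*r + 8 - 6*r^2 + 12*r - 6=-2*c*r - 6*r^2 + 4*r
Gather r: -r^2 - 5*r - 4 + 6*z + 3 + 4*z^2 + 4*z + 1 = -r^2 - 5*r + 4*z^2 + 10*z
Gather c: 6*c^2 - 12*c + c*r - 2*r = 6*c^2 + c*(r - 12) - 2*r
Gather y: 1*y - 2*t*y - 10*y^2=-10*y^2 + y*(1 - 2*t)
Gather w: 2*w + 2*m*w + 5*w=w*(2*m + 7)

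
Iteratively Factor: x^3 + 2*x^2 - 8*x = (x)*(x^2 + 2*x - 8) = x*(x - 2)*(x + 4)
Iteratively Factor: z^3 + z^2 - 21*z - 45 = (z - 5)*(z^2 + 6*z + 9) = (z - 5)*(z + 3)*(z + 3)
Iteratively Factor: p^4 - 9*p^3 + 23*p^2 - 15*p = (p - 5)*(p^3 - 4*p^2 + 3*p) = p*(p - 5)*(p^2 - 4*p + 3) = p*(p - 5)*(p - 1)*(p - 3)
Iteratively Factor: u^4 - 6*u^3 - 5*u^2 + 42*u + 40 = (u + 2)*(u^3 - 8*u^2 + 11*u + 20) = (u - 5)*(u + 2)*(u^2 - 3*u - 4) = (u - 5)*(u + 1)*(u + 2)*(u - 4)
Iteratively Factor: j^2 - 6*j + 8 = (j - 4)*(j - 2)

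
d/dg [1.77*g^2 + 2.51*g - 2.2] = 3.54*g + 2.51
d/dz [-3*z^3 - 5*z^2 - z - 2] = -9*z^2 - 10*z - 1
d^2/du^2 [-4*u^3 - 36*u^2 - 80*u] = -24*u - 72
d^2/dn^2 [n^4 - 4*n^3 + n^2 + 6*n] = 12*n^2 - 24*n + 2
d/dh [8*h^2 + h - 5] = 16*h + 1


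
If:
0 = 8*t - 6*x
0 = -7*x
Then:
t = 0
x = 0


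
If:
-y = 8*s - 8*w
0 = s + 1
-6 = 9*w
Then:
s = -1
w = -2/3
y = 8/3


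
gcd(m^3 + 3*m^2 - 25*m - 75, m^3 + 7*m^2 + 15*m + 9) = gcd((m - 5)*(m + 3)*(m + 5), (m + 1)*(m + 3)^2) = m + 3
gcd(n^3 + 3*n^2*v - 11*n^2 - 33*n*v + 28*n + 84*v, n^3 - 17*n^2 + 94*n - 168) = n^2 - 11*n + 28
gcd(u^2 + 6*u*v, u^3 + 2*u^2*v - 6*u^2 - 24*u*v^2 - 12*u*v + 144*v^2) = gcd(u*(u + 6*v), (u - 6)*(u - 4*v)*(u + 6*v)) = u + 6*v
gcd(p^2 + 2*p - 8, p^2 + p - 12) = p + 4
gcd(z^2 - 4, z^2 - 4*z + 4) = z - 2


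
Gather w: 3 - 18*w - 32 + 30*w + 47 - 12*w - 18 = 0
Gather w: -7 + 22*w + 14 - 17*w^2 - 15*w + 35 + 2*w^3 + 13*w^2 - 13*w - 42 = 2*w^3 - 4*w^2 - 6*w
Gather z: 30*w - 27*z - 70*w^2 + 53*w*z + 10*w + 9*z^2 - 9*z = -70*w^2 + 40*w + 9*z^2 + z*(53*w - 36)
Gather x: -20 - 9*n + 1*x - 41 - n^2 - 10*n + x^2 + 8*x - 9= -n^2 - 19*n + x^2 + 9*x - 70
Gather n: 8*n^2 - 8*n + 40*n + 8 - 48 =8*n^2 + 32*n - 40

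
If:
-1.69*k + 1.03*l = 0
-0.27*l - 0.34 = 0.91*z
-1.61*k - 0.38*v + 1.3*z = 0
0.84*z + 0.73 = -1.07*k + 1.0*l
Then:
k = 0.42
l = 0.70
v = -3.79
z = -0.58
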